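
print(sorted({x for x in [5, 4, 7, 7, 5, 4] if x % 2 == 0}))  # [4]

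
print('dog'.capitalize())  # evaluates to Dog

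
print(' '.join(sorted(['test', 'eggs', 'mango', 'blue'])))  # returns blue eggs mango test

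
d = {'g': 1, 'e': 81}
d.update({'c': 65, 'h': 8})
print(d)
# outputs {'g': 1, 'e': 81, 'c': 65, 'h': 8}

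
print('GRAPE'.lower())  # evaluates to grape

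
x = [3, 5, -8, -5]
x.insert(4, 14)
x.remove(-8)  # [3, 5, -5, 14]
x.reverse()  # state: [14, -5, 5, 3]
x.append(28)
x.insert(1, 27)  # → [14, 27, -5, 5, 3, 28]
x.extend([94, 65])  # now [14, 27, -5, 5, 3, 28, 94, 65]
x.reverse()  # [65, 94, 28, 3, 5, -5, 27, 14]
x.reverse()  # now [14, 27, -5, 5, 3, 28, 94, 65]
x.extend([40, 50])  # [14, 27, -5, 5, 3, 28, 94, 65, 40, 50]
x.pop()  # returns 50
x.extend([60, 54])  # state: [14, 27, -5, 5, 3, 28, 94, 65, 40, 60, 54]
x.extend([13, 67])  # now [14, 27, -5, 5, 3, 28, 94, 65, 40, 60, 54, 13, 67]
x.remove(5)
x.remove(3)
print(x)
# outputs [14, 27, -5, 28, 94, 65, 40, 60, 54, 13, 67]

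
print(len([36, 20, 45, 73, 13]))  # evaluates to 5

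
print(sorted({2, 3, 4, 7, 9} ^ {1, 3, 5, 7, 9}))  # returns [1, 2, 4, 5]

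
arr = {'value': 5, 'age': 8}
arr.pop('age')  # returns 8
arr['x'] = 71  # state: {'value': 5, 'x': 71}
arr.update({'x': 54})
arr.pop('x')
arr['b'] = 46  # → {'value': 5, 'b': 46}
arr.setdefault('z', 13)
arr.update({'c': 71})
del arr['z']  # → {'value': 5, 'b': 46, 'c': 71}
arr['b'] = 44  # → {'value': 5, 'b': 44, 'c': 71}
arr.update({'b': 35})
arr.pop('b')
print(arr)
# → {'value': 5, 'c': 71}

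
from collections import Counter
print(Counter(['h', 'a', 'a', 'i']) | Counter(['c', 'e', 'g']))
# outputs Counter({'a': 2, 'h': 1, 'i': 1, 'c': 1, 'e': 1, 'g': 1})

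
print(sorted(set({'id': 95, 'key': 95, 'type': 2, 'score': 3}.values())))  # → [2, 3, 95]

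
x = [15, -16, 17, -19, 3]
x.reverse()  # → [3, -19, 17, -16, 15]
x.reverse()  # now [15, -16, 17, -19, 3]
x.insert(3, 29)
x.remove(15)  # [-16, 17, 29, -19, 3]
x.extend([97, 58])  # [-16, 17, 29, -19, 3, 97, 58]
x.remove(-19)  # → [-16, 17, 29, 3, 97, 58]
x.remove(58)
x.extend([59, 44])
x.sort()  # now [-16, 3, 17, 29, 44, 59, 97]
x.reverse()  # [97, 59, 44, 29, 17, 3, -16]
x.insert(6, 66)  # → [97, 59, 44, 29, 17, 3, 66, -16]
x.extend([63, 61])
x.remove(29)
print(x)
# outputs [97, 59, 44, 17, 3, 66, -16, 63, 61]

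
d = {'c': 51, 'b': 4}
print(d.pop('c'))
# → 51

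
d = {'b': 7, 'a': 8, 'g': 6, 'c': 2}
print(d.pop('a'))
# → 8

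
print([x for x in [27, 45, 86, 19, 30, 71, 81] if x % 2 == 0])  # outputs [86, 30]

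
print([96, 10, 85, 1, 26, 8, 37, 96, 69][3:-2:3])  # [1, 37]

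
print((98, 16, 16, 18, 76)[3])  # 18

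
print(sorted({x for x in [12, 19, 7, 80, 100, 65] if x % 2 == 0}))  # [12, 80, 100]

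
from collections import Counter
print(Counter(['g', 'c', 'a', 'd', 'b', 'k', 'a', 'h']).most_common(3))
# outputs [('a', 2), ('g', 1), ('c', 1)]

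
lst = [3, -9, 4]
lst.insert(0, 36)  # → [36, 3, -9, 4]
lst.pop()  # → 4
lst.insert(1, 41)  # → [36, 41, 3, -9]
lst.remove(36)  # [41, 3, -9]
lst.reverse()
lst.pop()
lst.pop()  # 3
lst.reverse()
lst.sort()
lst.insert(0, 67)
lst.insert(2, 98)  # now [67, -9, 98]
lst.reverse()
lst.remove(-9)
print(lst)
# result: [98, 67]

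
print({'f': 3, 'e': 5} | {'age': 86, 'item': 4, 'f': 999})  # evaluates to {'f': 999, 'e': 5, 'age': 86, 'item': 4}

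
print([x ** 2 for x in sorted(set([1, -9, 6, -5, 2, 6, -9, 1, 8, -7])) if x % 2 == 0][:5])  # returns [4, 36, 64]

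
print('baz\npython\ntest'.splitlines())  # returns ['baz', 'python', 'test']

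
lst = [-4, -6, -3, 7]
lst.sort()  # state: [-6, -4, -3, 7]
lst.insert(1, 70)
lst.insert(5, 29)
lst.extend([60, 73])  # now [-6, 70, -4, -3, 7, 29, 60, 73]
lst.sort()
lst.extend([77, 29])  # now [-6, -4, -3, 7, 29, 60, 70, 73, 77, 29]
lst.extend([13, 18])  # [-6, -4, -3, 7, 29, 60, 70, 73, 77, 29, 13, 18]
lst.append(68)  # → [-6, -4, -3, 7, 29, 60, 70, 73, 77, 29, 13, 18, 68]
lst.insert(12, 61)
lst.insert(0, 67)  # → [67, -6, -4, -3, 7, 29, 60, 70, 73, 77, 29, 13, 18, 61, 68]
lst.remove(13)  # [67, -6, -4, -3, 7, 29, 60, 70, 73, 77, 29, 18, 61, 68]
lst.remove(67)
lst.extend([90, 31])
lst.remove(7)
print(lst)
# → [-6, -4, -3, 29, 60, 70, 73, 77, 29, 18, 61, 68, 90, 31]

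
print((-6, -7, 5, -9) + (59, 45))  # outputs (-6, -7, 5, -9, 59, 45)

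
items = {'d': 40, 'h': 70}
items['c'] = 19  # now {'d': 40, 'h': 70, 'c': 19}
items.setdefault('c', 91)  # 19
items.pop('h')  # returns 70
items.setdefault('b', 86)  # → 86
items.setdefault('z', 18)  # 18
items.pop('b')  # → 86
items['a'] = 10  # {'d': 40, 'c': 19, 'z': 18, 'a': 10}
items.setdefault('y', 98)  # 98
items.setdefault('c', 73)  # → 19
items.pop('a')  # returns 10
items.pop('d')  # 40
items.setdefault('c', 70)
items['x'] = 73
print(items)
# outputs {'c': 19, 'z': 18, 'y': 98, 'x': 73}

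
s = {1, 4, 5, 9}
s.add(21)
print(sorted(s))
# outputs [1, 4, 5, 9, 21]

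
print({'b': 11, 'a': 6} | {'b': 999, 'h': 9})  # {'b': 999, 'a': 6, 'h': 9}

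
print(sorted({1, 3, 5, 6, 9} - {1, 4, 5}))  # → [3, 6, 9]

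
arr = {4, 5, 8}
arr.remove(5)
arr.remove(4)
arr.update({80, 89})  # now {8, 80, 89}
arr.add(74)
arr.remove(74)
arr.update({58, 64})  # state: {8, 58, 64, 80, 89}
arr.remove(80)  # {8, 58, 64, 89}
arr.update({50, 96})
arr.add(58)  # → {8, 50, 58, 64, 89, 96}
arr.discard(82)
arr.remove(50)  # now {8, 58, 64, 89, 96}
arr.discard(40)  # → {8, 58, 64, 89, 96}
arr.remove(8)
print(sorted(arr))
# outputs [58, 64, 89, 96]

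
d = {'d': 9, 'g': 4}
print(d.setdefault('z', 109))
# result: 109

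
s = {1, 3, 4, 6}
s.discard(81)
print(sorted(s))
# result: [1, 3, 4, 6]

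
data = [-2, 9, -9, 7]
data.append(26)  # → [-2, 9, -9, 7, 26]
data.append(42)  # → [-2, 9, -9, 7, 26, 42]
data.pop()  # 42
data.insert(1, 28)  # [-2, 28, 9, -9, 7, 26]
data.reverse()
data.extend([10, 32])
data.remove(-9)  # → [26, 7, 9, 28, -2, 10, 32]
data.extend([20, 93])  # [26, 7, 9, 28, -2, 10, 32, 20, 93]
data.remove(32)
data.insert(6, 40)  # [26, 7, 9, 28, -2, 10, 40, 20, 93]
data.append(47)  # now [26, 7, 9, 28, -2, 10, 40, 20, 93, 47]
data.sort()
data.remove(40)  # [-2, 7, 9, 10, 20, 26, 28, 47, 93]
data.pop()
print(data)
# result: [-2, 7, 9, 10, 20, 26, 28, 47]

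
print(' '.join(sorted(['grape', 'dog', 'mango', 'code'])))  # code dog grape mango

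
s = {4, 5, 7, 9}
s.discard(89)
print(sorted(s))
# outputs [4, 5, 7, 9]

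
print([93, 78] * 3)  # [93, 78, 93, 78, 93, 78]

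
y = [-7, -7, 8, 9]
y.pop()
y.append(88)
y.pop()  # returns 88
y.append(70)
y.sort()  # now [-7, -7, 8, 70]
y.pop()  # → 70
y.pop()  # 8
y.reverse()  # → [-7, -7]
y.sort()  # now [-7, -7]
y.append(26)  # [-7, -7, 26]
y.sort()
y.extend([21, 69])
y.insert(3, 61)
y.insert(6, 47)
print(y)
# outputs [-7, -7, 26, 61, 21, 69, 47]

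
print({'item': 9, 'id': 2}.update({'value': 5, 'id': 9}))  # None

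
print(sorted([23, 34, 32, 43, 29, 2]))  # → [2, 23, 29, 32, 34, 43]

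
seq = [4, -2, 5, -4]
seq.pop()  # -4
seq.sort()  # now [-2, 4, 5]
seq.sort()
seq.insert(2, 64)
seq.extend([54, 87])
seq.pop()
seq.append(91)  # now [-2, 4, 64, 5, 54, 91]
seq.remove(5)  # [-2, 4, 64, 54, 91]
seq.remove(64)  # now [-2, 4, 54, 91]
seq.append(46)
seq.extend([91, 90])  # [-2, 4, 54, 91, 46, 91, 90]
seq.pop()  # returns 90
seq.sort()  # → [-2, 4, 46, 54, 91, 91]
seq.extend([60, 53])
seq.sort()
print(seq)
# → [-2, 4, 46, 53, 54, 60, 91, 91]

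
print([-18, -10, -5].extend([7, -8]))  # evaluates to None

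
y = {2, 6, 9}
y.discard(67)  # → {2, 6, 9}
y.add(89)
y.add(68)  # {2, 6, 9, 68, 89}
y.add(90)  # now {2, 6, 9, 68, 89, 90}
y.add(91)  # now {2, 6, 9, 68, 89, 90, 91}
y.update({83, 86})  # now {2, 6, 9, 68, 83, 86, 89, 90, 91}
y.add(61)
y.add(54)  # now {2, 6, 9, 54, 61, 68, 83, 86, 89, 90, 91}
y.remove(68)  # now {2, 6, 9, 54, 61, 83, 86, 89, 90, 91}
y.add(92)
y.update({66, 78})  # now {2, 6, 9, 54, 61, 66, 78, 83, 86, 89, 90, 91, 92}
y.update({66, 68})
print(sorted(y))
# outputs [2, 6, 9, 54, 61, 66, 68, 78, 83, 86, 89, 90, 91, 92]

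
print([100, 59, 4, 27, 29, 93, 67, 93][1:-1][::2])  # [59, 27, 93]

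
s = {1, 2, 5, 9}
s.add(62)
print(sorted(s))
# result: [1, 2, 5, 9, 62]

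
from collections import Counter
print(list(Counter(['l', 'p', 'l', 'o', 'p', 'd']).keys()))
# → ['l', 'p', 'o', 'd']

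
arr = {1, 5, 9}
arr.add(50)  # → {1, 5, 9, 50}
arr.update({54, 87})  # {1, 5, 9, 50, 54, 87}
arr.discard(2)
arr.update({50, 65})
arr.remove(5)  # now {1, 9, 50, 54, 65, 87}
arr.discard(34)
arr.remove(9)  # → {1, 50, 54, 65, 87}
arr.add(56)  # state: {1, 50, 54, 56, 65, 87}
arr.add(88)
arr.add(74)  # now {1, 50, 54, 56, 65, 74, 87, 88}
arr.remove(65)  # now {1, 50, 54, 56, 74, 87, 88}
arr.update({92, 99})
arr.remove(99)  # {1, 50, 54, 56, 74, 87, 88, 92}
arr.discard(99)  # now {1, 50, 54, 56, 74, 87, 88, 92}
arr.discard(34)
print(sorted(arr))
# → [1, 50, 54, 56, 74, 87, 88, 92]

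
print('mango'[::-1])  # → ognam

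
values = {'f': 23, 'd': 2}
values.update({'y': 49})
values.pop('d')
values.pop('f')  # 23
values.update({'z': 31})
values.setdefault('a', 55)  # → 55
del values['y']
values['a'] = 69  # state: {'z': 31, 'a': 69}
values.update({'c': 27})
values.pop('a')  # 69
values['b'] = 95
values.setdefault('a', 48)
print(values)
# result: {'z': 31, 'c': 27, 'b': 95, 'a': 48}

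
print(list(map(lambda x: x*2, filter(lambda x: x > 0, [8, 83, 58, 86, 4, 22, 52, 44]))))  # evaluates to [16, 166, 116, 172, 8, 44, 104, 88]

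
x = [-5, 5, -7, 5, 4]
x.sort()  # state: [-7, -5, 4, 5, 5]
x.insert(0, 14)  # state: [14, -7, -5, 4, 5, 5]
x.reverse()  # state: [5, 5, 4, -5, -7, 14]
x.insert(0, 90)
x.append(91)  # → [90, 5, 5, 4, -5, -7, 14, 91]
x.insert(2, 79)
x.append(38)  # [90, 5, 79, 5, 4, -5, -7, 14, 91, 38]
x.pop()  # 38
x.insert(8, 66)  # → [90, 5, 79, 5, 4, -5, -7, 14, 66, 91]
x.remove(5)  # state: [90, 79, 5, 4, -5, -7, 14, 66, 91]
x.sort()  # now [-7, -5, 4, 5, 14, 66, 79, 90, 91]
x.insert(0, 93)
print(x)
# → [93, -7, -5, 4, 5, 14, 66, 79, 90, 91]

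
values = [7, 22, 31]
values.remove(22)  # [7, 31]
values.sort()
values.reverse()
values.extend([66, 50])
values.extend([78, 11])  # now [31, 7, 66, 50, 78, 11]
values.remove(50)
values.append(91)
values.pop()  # 91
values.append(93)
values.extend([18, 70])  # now [31, 7, 66, 78, 11, 93, 18, 70]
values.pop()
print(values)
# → [31, 7, 66, 78, 11, 93, 18]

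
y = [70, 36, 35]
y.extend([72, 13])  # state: [70, 36, 35, 72, 13]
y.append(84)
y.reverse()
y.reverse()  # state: [70, 36, 35, 72, 13, 84]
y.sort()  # [13, 35, 36, 70, 72, 84]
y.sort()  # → [13, 35, 36, 70, 72, 84]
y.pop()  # 84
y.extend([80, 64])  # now [13, 35, 36, 70, 72, 80, 64]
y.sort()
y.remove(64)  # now [13, 35, 36, 70, 72, 80]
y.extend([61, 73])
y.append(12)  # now [13, 35, 36, 70, 72, 80, 61, 73, 12]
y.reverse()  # [12, 73, 61, 80, 72, 70, 36, 35, 13]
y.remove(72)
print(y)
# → [12, 73, 61, 80, 70, 36, 35, 13]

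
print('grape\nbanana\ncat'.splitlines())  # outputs ['grape', 'banana', 'cat']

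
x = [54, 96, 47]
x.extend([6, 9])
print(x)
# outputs [54, 96, 47, 6, 9]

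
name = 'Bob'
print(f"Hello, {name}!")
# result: Hello, Bob!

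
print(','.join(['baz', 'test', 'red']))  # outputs baz,test,red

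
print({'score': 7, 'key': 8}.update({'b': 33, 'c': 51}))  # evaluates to None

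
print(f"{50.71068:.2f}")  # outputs 50.71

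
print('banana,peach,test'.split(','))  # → ['banana', 'peach', 'test']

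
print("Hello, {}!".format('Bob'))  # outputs Hello, Bob!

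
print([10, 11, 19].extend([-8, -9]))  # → None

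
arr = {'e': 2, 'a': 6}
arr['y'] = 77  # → {'e': 2, 'a': 6, 'y': 77}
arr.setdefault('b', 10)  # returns 10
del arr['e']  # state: {'a': 6, 'y': 77, 'b': 10}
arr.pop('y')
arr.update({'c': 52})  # {'a': 6, 'b': 10, 'c': 52}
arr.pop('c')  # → 52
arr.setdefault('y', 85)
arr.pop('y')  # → 85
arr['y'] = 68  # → {'a': 6, 'b': 10, 'y': 68}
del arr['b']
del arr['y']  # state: {'a': 6}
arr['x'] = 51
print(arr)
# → {'a': 6, 'x': 51}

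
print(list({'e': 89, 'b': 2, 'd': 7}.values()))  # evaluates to [89, 2, 7]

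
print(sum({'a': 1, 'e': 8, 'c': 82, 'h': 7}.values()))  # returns 98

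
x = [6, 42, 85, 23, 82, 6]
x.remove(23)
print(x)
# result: [6, 42, 85, 82, 6]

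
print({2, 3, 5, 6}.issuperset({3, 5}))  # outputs True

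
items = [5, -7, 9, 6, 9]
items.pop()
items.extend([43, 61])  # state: [5, -7, 9, 6, 43, 61]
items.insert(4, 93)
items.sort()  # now [-7, 5, 6, 9, 43, 61, 93]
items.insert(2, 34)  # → [-7, 5, 34, 6, 9, 43, 61, 93]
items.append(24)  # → [-7, 5, 34, 6, 9, 43, 61, 93, 24]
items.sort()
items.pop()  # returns 93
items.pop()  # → 61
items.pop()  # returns 43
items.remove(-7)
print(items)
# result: [5, 6, 9, 24, 34]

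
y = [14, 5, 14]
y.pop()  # 14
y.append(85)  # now [14, 5, 85]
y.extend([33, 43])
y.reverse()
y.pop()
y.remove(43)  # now [33, 85, 5]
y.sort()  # [5, 33, 85]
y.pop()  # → 85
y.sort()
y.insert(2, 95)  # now [5, 33, 95]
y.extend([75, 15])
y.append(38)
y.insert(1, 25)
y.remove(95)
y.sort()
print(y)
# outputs [5, 15, 25, 33, 38, 75]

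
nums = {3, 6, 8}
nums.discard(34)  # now {3, 6, 8}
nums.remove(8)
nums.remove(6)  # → {3}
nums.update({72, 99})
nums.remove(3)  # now {72, 99}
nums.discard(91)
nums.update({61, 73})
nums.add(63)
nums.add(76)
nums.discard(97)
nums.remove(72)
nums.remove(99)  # {61, 63, 73, 76}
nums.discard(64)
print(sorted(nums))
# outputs [61, 63, 73, 76]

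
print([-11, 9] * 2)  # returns [-11, 9, -11, 9]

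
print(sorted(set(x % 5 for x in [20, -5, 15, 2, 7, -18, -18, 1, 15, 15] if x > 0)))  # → [0, 1, 2]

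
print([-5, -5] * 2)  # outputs [-5, -5, -5, -5]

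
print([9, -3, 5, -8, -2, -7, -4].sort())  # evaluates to None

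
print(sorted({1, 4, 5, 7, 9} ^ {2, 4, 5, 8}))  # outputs [1, 2, 7, 8, 9]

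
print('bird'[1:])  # ird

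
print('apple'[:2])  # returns ap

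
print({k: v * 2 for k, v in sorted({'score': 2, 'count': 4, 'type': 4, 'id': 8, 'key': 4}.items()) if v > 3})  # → {'count': 8, 'id': 16, 'key': 8, 'type': 8}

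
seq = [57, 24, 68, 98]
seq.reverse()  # [98, 68, 24, 57]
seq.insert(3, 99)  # [98, 68, 24, 99, 57]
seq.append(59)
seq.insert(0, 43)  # [43, 98, 68, 24, 99, 57, 59]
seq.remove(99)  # [43, 98, 68, 24, 57, 59]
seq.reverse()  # [59, 57, 24, 68, 98, 43]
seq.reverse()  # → [43, 98, 68, 24, 57, 59]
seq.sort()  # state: [24, 43, 57, 59, 68, 98]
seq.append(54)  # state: [24, 43, 57, 59, 68, 98, 54]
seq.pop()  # 54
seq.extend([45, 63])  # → [24, 43, 57, 59, 68, 98, 45, 63]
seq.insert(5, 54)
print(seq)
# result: [24, 43, 57, 59, 68, 54, 98, 45, 63]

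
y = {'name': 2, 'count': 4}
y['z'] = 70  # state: {'name': 2, 'count': 4, 'z': 70}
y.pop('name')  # 2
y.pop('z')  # 70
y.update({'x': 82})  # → {'count': 4, 'x': 82}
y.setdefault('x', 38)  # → 82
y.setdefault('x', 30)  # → 82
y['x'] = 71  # {'count': 4, 'x': 71}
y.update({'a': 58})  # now {'count': 4, 'x': 71, 'a': 58}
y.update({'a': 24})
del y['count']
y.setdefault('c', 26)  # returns 26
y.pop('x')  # 71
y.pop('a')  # 24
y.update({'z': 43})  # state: {'c': 26, 'z': 43}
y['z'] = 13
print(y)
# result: {'c': 26, 'z': 13}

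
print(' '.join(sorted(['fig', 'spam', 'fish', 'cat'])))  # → cat fig fish spam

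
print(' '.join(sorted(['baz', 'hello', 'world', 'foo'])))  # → baz foo hello world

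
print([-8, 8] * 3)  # [-8, 8, -8, 8, -8, 8]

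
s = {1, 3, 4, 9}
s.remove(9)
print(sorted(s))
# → [1, 3, 4]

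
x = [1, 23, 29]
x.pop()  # 29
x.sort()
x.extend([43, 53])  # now [1, 23, 43, 53]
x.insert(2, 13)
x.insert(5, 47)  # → [1, 23, 13, 43, 53, 47]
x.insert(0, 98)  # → [98, 1, 23, 13, 43, 53, 47]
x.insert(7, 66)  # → [98, 1, 23, 13, 43, 53, 47, 66]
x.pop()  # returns 66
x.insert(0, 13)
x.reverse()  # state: [47, 53, 43, 13, 23, 1, 98, 13]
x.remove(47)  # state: [53, 43, 13, 23, 1, 98, 13]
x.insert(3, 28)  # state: [53, 43, 13, 28, 23, 1, 98, 13]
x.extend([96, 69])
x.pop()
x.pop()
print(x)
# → [53, 43, 13, 28, 23, 1, 98, 13]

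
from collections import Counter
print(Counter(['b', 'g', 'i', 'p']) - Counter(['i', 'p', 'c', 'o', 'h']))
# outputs Counter({'b': 1, 'g': 1})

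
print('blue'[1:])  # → lue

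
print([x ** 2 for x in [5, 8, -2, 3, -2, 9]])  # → [25, 64, 4, 9, 4, 81]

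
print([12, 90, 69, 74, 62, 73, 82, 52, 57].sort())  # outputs None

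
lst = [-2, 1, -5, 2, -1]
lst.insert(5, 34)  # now [-2, 1, -5, 2, -1, 34]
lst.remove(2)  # [-2, 1, -5, -1, 34]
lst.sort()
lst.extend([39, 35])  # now [-5, -2, -1, 1, 34, 39, 35]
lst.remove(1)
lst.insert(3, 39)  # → [-5, -2, -1, 39, 34, 39, 35]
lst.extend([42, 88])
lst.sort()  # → [-5, -2, -1, 34, 35, 39, 39, 42, 88]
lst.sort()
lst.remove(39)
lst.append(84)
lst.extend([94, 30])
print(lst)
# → [-5, -2, -1, 34, 35, 39, 42, 88, 84, 94, 30]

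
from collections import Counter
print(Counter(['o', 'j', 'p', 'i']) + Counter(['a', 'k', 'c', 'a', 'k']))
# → Counter({'a': 2, 'k': 2, 'o': 1, 'j': 1, 'p': 1, 'i': 1, 'c': 1})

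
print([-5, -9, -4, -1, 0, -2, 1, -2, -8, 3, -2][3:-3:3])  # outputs [-1, 1]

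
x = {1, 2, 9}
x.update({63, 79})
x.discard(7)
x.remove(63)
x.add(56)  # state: {1, 2, 9, 56, 79}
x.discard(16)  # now {1, 2, 9, 56, 79}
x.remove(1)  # {2, 9, 56, 79}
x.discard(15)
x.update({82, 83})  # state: {2, 9, 56, 79, 82, 83}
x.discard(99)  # {2, 9, 56, 79, 82, 83}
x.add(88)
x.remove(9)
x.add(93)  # {2, 56, 79, 82, 83, 88, 93}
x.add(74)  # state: {2, 56, 74, 79, 82, 83, 88, 93}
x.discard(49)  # {2, 56, 74, 79, 82, 83, 88, 93}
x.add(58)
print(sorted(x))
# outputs [2, 56, 58, 74, 79, 82, 83, 88, 93]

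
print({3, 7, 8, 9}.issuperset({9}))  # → True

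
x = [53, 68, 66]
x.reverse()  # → [66, 68, 53]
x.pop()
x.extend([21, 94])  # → [66, 68, 21, 94]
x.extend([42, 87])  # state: [66, 68, 21, 94, 42, 87]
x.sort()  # [21, 42, 66, 68, 87, 94]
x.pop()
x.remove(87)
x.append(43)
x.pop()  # 43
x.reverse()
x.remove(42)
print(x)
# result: [68, 66, 21]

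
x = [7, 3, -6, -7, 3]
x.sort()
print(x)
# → [-7, -6, 3, 3, 7]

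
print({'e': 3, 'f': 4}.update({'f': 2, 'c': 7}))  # None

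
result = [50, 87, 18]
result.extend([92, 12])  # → [50, 87, 18, 92, 12]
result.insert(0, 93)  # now [93, 50, 87, 18, 92, 12]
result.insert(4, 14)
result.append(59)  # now [93, 50, 87, 18, 14, 92, 12, 59]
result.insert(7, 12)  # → [93, 50, 87, 18, 14, 92, 12, 12, 59]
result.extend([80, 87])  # [93, 50, 87, 18, 14, 92, 12, 12, 59, 80, 87]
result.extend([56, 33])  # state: [93, 50, 87, 18, 14, 92, 12, 12, 59, 80, 87, 56, 33]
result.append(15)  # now [93, 50, 87, 18, 14, 92, 12, 12, 59, 80, 87, 56, 33, 15]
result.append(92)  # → [93, 50, 87, 18, 14, 92, 12, 12, 59, 80, 87, 56, 33, 15, 92]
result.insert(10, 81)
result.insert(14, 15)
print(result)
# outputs [93, 50, 87, 18, 14, 92, 12, 12, 59, 80, 81, 87, 56, 33, 15, 15, 92]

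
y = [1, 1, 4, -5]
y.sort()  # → [-5, 1, 1, 4]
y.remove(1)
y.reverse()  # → [4, 1, -5]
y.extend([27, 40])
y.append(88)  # [4, 1, -5, 27, 40, 88]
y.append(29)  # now [4, 1, -5, 27, 40, 88, 29]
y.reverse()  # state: [29, 88, 40, 27, -5, 1, 4]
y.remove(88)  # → [29, 40, 27, -5, 1, 4]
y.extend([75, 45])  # [29, 40, 27, -5, 1, 4, 75, 45]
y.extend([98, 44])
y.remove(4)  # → [29, 40, 27, -5, 1, 75, 45, 98, 44]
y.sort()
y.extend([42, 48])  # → [-5, 1, 27, 29, 40, 44, 45, 75, 98, 42, 48]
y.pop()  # 48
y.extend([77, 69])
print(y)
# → [-5, 1, 27, 29, 40, 44, 45, 75, 98, 42, 77, 69]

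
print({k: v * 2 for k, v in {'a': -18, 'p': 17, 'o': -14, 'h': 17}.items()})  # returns {'a': -36, 'p': 34, 'o': -28, 'h': 34}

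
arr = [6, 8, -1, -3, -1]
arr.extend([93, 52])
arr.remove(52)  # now [6, 8, -1, -3, -1, 93]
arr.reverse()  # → [93, -1, -3, -1, 8, 6]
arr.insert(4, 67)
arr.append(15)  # [93, -1, -3, -1, 67, 8, 6, 15]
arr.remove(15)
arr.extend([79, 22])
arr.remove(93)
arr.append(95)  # [-1, -3, -1, 67, 8, 6, 79, 22, 95]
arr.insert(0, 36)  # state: [36, -1, -3, -1, 67, 8, 6, 79, 22, 95]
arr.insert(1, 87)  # [36, 87, -1, -3, -1, 67, 8, 6, 79, 22, 95]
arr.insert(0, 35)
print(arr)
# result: [35, 36, 87, -1, -3, -1, 67, 8, 6, 79, 22, 95]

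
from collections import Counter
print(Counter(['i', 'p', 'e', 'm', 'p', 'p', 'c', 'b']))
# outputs Counter({'p': 3, 'i': 1, 'e': 1, 'm': 1, 'c': 1, 'b': 1})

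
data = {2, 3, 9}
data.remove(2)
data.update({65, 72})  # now {3, 9, 65, 72}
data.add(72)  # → {3, 9, 65, 72}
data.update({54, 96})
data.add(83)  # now {3, 9, 54, 65, 72, 83, 96}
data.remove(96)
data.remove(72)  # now {3, 9, 54, 65, 83}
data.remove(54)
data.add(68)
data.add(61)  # {3, 9, 61, 65, 68, 83}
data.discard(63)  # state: {3, 9, 61, 65, 68, 83}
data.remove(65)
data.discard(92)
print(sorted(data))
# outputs [3, 9, 61, 68, 83]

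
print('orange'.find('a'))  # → 2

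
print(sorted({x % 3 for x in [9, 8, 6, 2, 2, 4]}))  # [0, 1, 2]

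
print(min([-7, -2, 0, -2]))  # -7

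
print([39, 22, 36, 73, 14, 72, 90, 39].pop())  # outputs 39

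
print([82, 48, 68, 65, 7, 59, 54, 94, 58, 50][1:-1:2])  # [48, 65, 59, 94]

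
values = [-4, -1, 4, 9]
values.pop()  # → 9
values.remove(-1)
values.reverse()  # [4, -4]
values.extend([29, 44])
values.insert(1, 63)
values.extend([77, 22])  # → [4, 63, -4, 29, 44, 77, 22]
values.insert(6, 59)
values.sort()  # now [-4, 4, 22, 29, 44, 59, 63, 77]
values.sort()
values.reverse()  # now [77, 63, 59, 44, 29, 22, 4, -4]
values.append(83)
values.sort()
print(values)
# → [-4, 4, 22, 29, 44, 59, 63, 77, 83]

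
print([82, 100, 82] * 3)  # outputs [82, 100, 82, 82, 100, 82, 82, 100, 82]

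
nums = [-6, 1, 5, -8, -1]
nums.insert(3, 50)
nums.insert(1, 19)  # [-6, 19, 1, 5, 50, -8, -1]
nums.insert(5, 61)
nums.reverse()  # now [-1, -8, 61, 50, 5, 1, 19, -6]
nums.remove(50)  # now [-1, -8, 61, 5, 1, 19, -6]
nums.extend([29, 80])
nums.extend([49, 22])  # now [-1, -8, 61, 5, 1, 19, -6, 29, 80, 49, 22]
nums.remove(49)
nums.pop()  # 22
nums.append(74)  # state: [-1, -8, 61, 5, 1, 19, -6, 29, 80, 74]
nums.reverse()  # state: [74, 80, 29, -6, 19, 1, 5, 61, -8, -1]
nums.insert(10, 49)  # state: [74, 80, 29, -6, 19, 1, 5, 61, -8, -1, 49]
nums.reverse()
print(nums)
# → [49, -1, -8, 61, 5, 1, 19, -6, 29, 80, 74]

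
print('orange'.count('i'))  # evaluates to 0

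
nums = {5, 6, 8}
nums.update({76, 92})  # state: {5, 6, 8, 76, 92}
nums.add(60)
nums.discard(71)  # {5, 6, 8, 60, 76, 92}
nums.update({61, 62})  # {5, 6, 8, 60, 61, 62, 76, 92}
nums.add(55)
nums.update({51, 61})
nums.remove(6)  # {5, 8, 51, 55, 60, 61, 62, 76, 92}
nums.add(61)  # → {5, 8, 51, 55, 60, 61, 62, 76, 92}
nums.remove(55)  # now {5, 8, 51, 60, 61, 62, 76, 92}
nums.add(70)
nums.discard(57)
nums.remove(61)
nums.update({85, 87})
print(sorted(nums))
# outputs [5, 8, 51, 60, 62, 70, 76, 85, 87, 92]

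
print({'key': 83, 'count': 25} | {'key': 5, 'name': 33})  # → {'key': 5, 'count': 25, 'name': 33}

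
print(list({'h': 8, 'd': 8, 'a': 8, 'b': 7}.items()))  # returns [('h', 8), ('d', 8), ('a', 8), ('b', 7)]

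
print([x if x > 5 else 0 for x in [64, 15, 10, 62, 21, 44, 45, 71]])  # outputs [64, 15, 10, 62, 21, 44, 45, 71]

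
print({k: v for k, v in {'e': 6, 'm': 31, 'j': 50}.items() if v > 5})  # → {'e': 6, 'm': 31, 'j': 50}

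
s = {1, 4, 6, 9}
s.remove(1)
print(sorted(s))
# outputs [4, 6, 9]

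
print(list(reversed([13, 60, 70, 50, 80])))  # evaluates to [80, 50, 70, 60, 13]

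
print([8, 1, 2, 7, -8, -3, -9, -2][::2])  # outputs [8, 2, -8, -9]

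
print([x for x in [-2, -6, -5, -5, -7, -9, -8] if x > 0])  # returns []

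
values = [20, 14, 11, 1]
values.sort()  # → [1, 11, 14, 20]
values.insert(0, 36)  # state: [36, 1, 11, 14, 20]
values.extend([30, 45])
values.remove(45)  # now [36, 1, 11, 14, 20, 30]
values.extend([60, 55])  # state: [36, 1, 11, 14, 20, 30, 60, 55]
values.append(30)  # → [36, 1, 11, 14, 20, 30, 60, 55, 30]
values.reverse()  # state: [30, 55, 60, 30, 20, 14, 11, 1, 36]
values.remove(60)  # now [30, 55, 30, 20, 14, 11, 1, 36]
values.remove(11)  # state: [30, 55, 30, 20, 14, 1, 36]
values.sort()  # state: [1, 14, 20, 30, 30, 36, 55]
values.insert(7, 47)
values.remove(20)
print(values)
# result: [1, 14, 30, 30, 36, 55, 47]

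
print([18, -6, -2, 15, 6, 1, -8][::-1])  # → [-8, 1, 6, 15, -2, -6, 18]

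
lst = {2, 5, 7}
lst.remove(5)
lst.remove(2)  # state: {7}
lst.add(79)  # {7, 79}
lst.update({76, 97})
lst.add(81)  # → {7, 76, 79, 81, 97}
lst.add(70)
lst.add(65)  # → {7, 65, 70, 76, 79, 81, 97}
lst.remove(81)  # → {7, 65, 70, 76, 79, 97}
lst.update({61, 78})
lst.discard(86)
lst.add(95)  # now {7, 61, 65, 70, 76, 78, 79, 95, 97}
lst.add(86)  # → {7, 61, 65, 70, 76, 78, 79, 86, 95, 97}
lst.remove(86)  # {7, 61, 65, 70, 76, 78, 79, 95, 97}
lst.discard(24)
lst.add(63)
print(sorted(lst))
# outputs [7, 61, 63, 65, 70, 76, 78, 79, 95, 97]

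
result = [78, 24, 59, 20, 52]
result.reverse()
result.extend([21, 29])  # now [52, 20, 59, 24, 78, 21, 29]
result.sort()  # [20, 21, 24, 29, 52, 59, 78]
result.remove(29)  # [20, 21, 24, 52, 59, 78]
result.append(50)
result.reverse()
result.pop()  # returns 20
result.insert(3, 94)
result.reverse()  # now [21, 24, 52, 94, 59, 78, 50]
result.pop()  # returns 50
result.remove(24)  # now [21, 52, 94, 59, 78]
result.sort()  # [21, 52, 59, 78, 94]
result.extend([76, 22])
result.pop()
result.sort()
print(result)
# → [21, 52, 59, 76, 78, 94]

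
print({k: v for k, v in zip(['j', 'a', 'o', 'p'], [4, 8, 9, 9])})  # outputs {'j': 4, 'a': 8, 'o': 9, 'p': 9}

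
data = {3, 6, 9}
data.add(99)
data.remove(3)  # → {6, 9, 99}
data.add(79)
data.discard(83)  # {6, 9, 79, 99}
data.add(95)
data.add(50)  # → {6, 9, 50, 79, 95, 99}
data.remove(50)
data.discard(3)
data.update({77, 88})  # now {6, 9, 77, 79, 88, 95, 99}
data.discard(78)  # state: {6, 9, 77, 79, 88, 95, 99}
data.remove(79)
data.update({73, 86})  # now {6, 9, 73, 77, 86, 88, 95, 99}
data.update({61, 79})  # {6, 9, 61, 73, 77, 79, 86, 88, 95, 99}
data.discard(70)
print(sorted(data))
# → [6, 9, 61, 73, 77, 79, 86, 88, 95, 99]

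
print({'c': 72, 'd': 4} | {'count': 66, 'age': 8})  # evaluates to {'c': 72, 'd': 4, 'count': 66, 'age': 8}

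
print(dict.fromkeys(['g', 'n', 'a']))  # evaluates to {'g': None, 'n': None, 'a': None}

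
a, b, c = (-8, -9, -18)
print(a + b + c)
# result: -35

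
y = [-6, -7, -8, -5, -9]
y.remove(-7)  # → [-6, -8, -5, -9]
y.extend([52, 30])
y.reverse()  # [30, 52, -9, -5, -8, -6]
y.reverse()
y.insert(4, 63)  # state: [-6, -8, -5, -9, 63, 52, 30]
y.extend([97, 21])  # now [-6, -8, -5, -9, 63, 52, 30, 97, 21]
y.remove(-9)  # [-6, -8, -5, 63, 52, 30, 97, 21]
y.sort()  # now [-8, -6, -5, 21, 30, 52, 63, 97]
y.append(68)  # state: [-8, -6, -5, 21, 30, 52, 63, 97, 68]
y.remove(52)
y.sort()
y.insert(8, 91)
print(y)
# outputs [-8, -6, -5, 21, 30, 63, 68, 97, 91]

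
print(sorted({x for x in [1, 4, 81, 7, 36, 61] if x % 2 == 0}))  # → [4, 36]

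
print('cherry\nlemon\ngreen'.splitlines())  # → ['cherry', 'lemon', 'green']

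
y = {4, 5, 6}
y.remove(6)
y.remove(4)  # {5}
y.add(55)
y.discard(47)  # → {5, 55}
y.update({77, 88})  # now {5, 55, 77, 88}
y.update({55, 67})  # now {5, 55, 67, 77, 88}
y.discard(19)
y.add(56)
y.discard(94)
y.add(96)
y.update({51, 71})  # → {5, 51, 55, 56, 67, 71, 77, 88, 96}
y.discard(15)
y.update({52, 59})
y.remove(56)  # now {5, 51, 52, 55, 59, 67, 71, 77, 88, 96}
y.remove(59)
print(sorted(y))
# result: [5, 51, 52, 55, 67, 71, 77, 88, 96]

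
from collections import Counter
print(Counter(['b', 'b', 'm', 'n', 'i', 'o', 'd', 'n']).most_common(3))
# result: [('b', 2), ('n', 2), ('m', 1)]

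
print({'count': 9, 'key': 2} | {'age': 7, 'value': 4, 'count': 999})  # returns {'count': 999, 'key': 2, 'age': 7, 'value': 4}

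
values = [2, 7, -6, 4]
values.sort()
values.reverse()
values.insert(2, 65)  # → [7, 4, 65, 2, -6]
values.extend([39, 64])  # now [7, 4, 65, 2, -6, 39, 64]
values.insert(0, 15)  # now [15, 7, 4, 65, 2, -6, 39, 64]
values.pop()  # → 64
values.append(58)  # [15, 7, 4, 65, 2, -6, 39, 58]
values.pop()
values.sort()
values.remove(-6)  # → [2, 4, 7, 15, 39, 65]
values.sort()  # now [2, 4, 7, 15, 39, 65]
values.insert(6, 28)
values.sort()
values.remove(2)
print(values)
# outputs [4, 7, 15, 28, 39, 65]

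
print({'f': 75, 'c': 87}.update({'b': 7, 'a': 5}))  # None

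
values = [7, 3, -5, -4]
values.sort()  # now [-5, -4, 3, 7]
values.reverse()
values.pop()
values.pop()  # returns -4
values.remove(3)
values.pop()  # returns 7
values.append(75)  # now [75]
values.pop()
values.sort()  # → []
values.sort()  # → []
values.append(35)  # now [35]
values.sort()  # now [35]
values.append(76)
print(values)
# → [35, 76]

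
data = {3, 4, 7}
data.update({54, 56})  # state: {3, 4, 7, 54, 56}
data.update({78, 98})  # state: {3, 4, 7, 54, 56, 78, 98}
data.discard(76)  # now {3, 4, 7, 54, 56, 78, 98}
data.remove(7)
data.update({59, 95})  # {3, 4, 54, 56, 59, 78, 95, 98}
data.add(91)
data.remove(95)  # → {3, 4, 54, 56, 59, 78, 91, 98}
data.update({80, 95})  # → {3, 4, 54, 56, 59, 78, 80, 91, 95, 98}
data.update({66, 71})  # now {3, 4, 54, 56, 59, 66, 71, 78, 80, 91, 95, 98}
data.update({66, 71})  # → {3, 4, 54, 56, 59, 66, 71, 78, 80, 91, 95, 98}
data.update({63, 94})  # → {3, 4, 54, 56, 59, 63, 66, 71, 78, 80, 91, 94, 95, 98}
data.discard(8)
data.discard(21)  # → {3, 4, 54, 56, 59, 63, 66, 71, 78, 80, 91, 94, 95, 98}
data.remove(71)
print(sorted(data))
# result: [3, 4, 54, 56, 59, 63, 66, 78, 80, 91, 94, 95, 98]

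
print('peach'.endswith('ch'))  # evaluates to True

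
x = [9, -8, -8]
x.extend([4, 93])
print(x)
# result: [9, -8, -8, 4, 93]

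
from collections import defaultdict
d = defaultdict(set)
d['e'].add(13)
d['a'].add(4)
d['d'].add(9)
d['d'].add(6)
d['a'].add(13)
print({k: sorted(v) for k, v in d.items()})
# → {'e': [13], 'a': [4, 13], 'd': [6, 9]}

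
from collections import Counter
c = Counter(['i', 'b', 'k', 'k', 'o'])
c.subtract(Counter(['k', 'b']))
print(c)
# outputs Counter({'i': 1, 'k': 1, 'o': 1, 'b': 0})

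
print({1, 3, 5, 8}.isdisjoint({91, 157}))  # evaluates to True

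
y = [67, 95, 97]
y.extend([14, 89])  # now [67, 95, 97, 14, 89]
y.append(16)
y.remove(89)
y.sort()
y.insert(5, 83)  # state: [14, 16, 67, 95, 97, 83]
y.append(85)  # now [14, 16, 67, 95, 97, 83, 85]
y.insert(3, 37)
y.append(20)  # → [14, 16, 67, 37, 95, 97, 83, 85, 20]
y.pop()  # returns 20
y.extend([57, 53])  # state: [14, 16, 67, 37, 95, 97, 83, 85, 57, 53]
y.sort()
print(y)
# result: [14, 16, 37, 53, 57, 67, 83, 85, 95, 97]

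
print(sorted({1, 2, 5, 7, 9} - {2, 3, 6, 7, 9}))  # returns [1, 5]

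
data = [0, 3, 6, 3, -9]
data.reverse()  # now [-9, 3, 6, 3, 0]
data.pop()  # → 0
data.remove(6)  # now [-9, 3, 3]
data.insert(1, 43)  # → [-9, 43, 3, 3]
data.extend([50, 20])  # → [-9, 43, 3, 3, 50, 20]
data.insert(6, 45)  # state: [-9, 43, 3, 3, 50, 20, 45]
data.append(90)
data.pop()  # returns 90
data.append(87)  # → [-9, 43, 3, 3, 50, 20, 45, 87]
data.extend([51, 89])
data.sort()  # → [-9, 3, 3, 20, 43, 45, 50, 51, 87, 89]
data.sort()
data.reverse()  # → [89, 87, 51, 50, 45, 43, 20, 3, 3, -9]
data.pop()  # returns -9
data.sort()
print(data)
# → [3, 3, 20, 43, 45, 50, 51, 87, 89]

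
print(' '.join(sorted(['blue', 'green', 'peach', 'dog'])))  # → blue dog green peach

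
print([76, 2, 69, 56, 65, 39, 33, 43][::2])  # [76, 69, 65, 33]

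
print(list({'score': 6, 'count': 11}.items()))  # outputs [('score', 6), ('count', 11)]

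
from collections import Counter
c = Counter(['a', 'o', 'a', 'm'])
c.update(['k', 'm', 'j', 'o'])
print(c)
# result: Counter({'a': 2, 'o': 2, 'm': 2, 'k': 1, 'j': 1})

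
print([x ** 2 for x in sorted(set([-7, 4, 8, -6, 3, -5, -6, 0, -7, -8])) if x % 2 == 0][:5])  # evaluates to [64, 36, 0, 16, 64]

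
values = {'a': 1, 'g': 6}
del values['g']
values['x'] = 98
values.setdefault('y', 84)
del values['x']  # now {'a': 1, 'y': 84}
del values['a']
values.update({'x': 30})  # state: {'y': 84, 'x': 30}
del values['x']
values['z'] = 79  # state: {'y': 84, 'z': 79}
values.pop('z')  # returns 79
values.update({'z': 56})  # {'y': 84, 'z': 56}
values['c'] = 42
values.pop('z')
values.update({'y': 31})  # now {'y': 31, 'c': 42}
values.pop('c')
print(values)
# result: {'y': 31}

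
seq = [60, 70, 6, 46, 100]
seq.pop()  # 100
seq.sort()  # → [6, 46, 60, 70]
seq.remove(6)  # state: [46, 60, 70]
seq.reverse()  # [70, 60, 46]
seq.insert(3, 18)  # [70, 60, 46, 18]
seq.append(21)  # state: [70, 60, 46, 18, 21]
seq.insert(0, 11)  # [11, 70, 60, 46, 18, 21]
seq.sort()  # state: [11, 18, 21, 46, 60, 70]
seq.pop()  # 70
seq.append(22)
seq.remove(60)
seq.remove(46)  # [11, 18, 21, 22]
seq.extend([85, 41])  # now [11, 18, 21, 22, 85, 41]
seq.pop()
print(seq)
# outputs [11, 18, 21, 22, 85]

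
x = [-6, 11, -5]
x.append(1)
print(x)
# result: [-6, 11, -5, 1]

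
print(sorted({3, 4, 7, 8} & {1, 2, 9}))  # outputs []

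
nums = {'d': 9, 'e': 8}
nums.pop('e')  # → 8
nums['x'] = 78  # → {'d': 9, 'x': 78}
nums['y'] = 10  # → {'d': 9, 'x': 78, 'y': 10}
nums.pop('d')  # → 9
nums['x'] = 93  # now {'x': 93, 'y': 10}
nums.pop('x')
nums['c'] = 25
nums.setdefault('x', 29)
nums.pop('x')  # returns 29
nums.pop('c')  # 25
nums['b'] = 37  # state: {'y': 10, 'b': 37}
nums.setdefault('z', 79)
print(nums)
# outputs {'y': 10, 'b': 37, 'z': 79}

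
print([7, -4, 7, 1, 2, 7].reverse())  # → None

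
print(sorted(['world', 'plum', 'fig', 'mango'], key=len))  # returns ['fig', 'plum', 'world', 'mango']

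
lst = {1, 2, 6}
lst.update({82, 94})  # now {1, 2, 6, 82, 94}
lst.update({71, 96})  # {1, 2, 6, 71, 82, 94, 96}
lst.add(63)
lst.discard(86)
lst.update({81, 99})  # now {1, 2, 6, 63, 71, 81, 82, 94, 96, 99}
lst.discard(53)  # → {1, 2, 6, 63, 71, 81, 82, 94, 96, 99}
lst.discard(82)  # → {1, 2, 6, 63, 71, 81, 94, 96, 99}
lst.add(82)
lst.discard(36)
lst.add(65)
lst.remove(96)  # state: {1, 2, 6, 63, 65, 71, 81, 82, 94, 99}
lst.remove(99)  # {1, 2, 6, 63, 65, 71, 81, 82, 94}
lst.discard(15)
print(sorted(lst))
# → [1, 2, 6, 63, 65, 71, 81, 82, 94]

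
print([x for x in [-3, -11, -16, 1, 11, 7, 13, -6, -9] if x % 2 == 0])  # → [-16, -6]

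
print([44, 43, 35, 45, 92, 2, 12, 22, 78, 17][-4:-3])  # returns [12]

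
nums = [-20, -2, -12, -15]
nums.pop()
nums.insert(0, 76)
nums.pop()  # -12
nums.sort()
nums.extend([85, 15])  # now [-20, -2, 76, 85, 15]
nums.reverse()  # [15, 85, 76, -2, -20]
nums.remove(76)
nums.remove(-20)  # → [15, 85, -2]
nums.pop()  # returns -2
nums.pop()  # 85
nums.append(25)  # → [15, 25]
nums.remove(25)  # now [15]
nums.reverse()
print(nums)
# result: [15]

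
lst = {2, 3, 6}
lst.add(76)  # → {2, 3, 6, 76}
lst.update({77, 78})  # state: {2, 3, 6, 76, 77, 78}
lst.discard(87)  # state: {2, 3, 6, 76, 77, 78}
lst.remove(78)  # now {2, 3, 6, 76, 77}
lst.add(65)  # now {2, 3, 6, 65, 76, 77}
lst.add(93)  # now {2, 3, 6, 65, 76, 77, 93}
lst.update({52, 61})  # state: {2, 3, 6, 52, 61, 65, 76, 77, 93}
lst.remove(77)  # {2, 3, 6, 52, 61, 65, 76, 93}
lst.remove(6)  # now {2, 3, 52, 61, 65, 76, 93}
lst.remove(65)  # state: {2, 3, 52, 61, 76, 93}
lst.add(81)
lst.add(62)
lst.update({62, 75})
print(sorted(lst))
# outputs [2, 3, 52, 61, 62, 75, 76, 81, 93]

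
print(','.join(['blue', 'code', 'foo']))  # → blue,code,foo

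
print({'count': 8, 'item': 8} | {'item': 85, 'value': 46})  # {'count': 8, 'item': 85, 'value': 46}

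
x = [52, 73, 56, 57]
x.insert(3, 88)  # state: [52, 73, 56, 88, 57]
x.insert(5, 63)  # [52, 73, 56, 88, 57, 63]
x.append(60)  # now [52, 73, 56, 88, 57, 63, 60]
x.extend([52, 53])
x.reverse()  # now [53, 52, 60, 63, 57, 88, 56, 73, 52]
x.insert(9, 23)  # [53, 52, 60, 63, 57, 88, 56, 73, 52, 23]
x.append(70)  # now [53, 52, 60, 63, 57, 88, 56, 73, 52, 23, 70]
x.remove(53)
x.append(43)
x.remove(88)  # [52, 60, 63, 57, 56, 73, 52, 23, 70, 43]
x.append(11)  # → [52, 60, 63, 57, 56, 73, 52, 23, 70, 43, 11]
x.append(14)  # [52, 60, 63, 57, 56, 73, 52, 23, 70, 43, 11, 14]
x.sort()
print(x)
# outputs [11, 14, 23, 43, 52, 52, 56, 57, 60, 63, 70, 73]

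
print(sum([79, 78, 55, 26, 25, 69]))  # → 332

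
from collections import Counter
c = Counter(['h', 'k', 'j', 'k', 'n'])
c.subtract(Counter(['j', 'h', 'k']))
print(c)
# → Counter({'k': 1, 'n': 1, 'h': 0, 'j': 0})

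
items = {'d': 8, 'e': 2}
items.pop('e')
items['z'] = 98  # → {'d': 8, 'z': 98}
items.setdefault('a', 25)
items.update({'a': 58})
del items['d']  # {'z': 98, 'a': 58}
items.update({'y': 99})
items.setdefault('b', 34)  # 34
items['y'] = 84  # {'z': 98, 'a': 58, 'y': 84, 'b': 34}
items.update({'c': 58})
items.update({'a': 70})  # {'z': 98, 'a': 70, 'y': 84, 'b': 34, 'c': 58}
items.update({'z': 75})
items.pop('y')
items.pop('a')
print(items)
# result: {'z': 75, 'b': 34, 'c': 58}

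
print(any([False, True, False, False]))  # True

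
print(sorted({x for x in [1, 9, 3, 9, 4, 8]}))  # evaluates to [1, 3, 4, 8, 9]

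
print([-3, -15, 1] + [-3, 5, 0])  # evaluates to [-3, -15, 1, -3, 5, 0]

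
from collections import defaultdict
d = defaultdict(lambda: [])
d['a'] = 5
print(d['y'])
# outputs []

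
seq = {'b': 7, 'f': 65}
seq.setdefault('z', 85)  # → 85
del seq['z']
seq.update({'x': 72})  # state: {'b': 7, 'f': 65, 'x': 72}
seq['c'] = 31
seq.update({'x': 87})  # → {'b': 7, 'f': 65, 'x': 87, 'c': 31}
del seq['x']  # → {'b': 7, 'f': 65, 'c': 31}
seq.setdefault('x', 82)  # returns 82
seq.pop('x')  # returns 82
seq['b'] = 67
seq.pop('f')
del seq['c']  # {'b': 67}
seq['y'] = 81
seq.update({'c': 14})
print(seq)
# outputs {'b': 67, 'y': 81, 'c': 14}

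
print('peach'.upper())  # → PEACH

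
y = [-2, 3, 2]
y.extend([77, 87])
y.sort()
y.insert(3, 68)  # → [-2, 2, 3, 68, 77, 87]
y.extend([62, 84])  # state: [-2, 2, 3, 68, 77, 87, 62, 84]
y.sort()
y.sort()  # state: [-2, 2, 3, 62, 68, 77, 84, 87]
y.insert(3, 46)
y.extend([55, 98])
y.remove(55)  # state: [-2, 2, 3, 46, 62, 68, 77, 84, 87, 98]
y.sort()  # [-2, 2, 3, 46, 62, 68, 77, 84, 87, 98]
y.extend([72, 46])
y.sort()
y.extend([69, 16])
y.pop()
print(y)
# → [-2, 2, 3, 46, 46, 62, 68, 72, 77, 84, 87, 98, 69]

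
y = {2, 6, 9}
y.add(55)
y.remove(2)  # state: {6, 9, 55}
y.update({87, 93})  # {6, 9, 55, 87, 93}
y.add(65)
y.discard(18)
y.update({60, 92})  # {6, 9, 55, 60, 65, 87, 92, 93}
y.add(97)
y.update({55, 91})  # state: {6, 9, 55, 60, 65, 87, 91, 92, 93, 97}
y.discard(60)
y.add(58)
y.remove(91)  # {6, 9, 55, 58, 65, 87, 92, 93, 97}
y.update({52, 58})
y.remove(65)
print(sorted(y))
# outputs [6, 9, 52, 55, 58, 87, 92, 93, 97]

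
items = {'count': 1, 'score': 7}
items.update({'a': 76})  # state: {'count': 1, 'score': 7, 'a': 76}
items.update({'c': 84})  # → {'count': 1, 'score': 7, 'a': 76, 'c': 84}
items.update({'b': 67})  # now {'count': 1, 'score': 7, 'a': 76, 'c': 84, 'b': 67}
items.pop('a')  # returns 76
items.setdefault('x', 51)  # 51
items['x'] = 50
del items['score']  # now {'count': 1, 'c': 84, 'b': 67, 'x': 50}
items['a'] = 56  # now {'count': 1, 'c': 84, 'b': 67, 'x': 50, 'a': 56}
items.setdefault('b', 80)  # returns 67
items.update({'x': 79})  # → {'count': 1, 'c': 84, 'b': 67, 'x': 79, 'a': 56}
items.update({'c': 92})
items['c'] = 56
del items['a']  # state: {'count': 1, 'c': 56, 'b': 67, 'x': 79}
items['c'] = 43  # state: {'count': 1, 'c': 43, 'b': 67, 'x': 79}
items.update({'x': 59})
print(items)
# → {'count': 1, 'c': 43, 'b': 67, 'x': 59}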